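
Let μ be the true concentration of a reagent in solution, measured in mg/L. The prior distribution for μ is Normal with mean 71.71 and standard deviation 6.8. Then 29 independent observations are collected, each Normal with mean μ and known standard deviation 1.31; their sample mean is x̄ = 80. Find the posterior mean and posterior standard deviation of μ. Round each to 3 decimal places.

Posterior mean ≈ 79.989; posterior SD ≈ 0.243

Prior precision 1/τ₀² = 1/6.8² = 0.0216263; data precision n/σ² = 29/1.31² = 16.8988.
Posterior precision = 0.0216263 + 16.8988 = 16.9204, giving posterior SD = 1/√16.9204 = 0.243.
Posterior mean = (0.0216263·71.71 + 16.8988·80) / 16.9204 = 79.989.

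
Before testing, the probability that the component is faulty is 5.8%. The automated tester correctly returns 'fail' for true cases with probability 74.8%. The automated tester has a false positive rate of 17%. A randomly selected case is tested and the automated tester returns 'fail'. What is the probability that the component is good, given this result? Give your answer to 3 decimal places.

Let H be the event that the component is faulty. P(H) = 0.058, so P(¬H) = 0.942. With E the 'fail' result, P(E|H) = 0.748 and P(E|¬H) = 0.17.
P(E) = 0.748·0.058 + 0.17·0.942 = 0.043384 + 0.16014 = 0.20352.
By Bayes' theorem, P(H|E) = 0.043384 / 0.20352 = 0.213. Hence P(¬H|E) = 1 − 0.213 = 0.787.

P(¬H | E) ≈ 0.787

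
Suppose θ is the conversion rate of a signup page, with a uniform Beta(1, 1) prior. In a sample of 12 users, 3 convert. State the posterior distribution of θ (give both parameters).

Posterior: Beta(4, 10)

Observing 3 successes and 9 failures updates Beta(1, 1) by adding the success and failure counts to the two shape parameters: α = 1+3 = 4, β = 1+9 = 10.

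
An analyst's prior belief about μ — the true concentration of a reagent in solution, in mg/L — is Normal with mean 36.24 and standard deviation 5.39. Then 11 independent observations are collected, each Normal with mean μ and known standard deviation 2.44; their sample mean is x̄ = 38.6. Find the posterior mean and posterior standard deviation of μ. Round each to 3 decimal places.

Posterior mean ≈ 38.557; posterior SD ≈ 0.729

With known σ, the Normal prior is conjugate. Weight on the data is w = (n/σ²)/(n/σ² + 1/τ₀²) = 1.84762/(1.84762+0.0344209) = 0.98171.
Posterior mean = w·x̄ + (1−w)·μ₀ = 0.98171·38.6 + 0.018289·36.24 = 38.557. Posterior variance = 1/(1.84762+0.0344209) = 0.531338, so SD = 0.729.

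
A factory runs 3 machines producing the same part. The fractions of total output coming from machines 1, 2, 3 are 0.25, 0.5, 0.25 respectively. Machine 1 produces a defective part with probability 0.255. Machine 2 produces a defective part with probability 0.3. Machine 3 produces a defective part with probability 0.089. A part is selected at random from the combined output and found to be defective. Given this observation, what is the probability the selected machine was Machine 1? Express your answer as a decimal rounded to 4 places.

P(defective|M1) = 0.255; P(defective|M2) = 0.3; P(defective|M3) = 0.089.
Prior × likelihood for each source: 0.25·0.255=0.06375, 0.5·0.3=0.1500, 0.25·0.089=0.02225. Summing gives P(defective) = 0.23600.
P(Machine 1 | defective) = 0.06375 / 0.23600 = 0.2701.

Posterior probability ≈ 0.2701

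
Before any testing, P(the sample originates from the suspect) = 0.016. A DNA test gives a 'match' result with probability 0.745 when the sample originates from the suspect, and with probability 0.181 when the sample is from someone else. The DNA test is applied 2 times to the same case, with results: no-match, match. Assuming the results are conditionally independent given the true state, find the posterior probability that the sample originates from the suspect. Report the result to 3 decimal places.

With H the event that the sample originates from the suspect, the joint likelihood of the observed sequence is P(data|H) = 0.255·0.745 = 0.18998 and P(data|¬H) = 0.819·0.181 = 0.14824.
Bayes: P(H|data) = 0.016·0.18998 / (0.016·0.18998 + 0.984·0.14824) = 0.0030396/0.14891 = 0.0204.

Posterior P(H) ≈ 0.020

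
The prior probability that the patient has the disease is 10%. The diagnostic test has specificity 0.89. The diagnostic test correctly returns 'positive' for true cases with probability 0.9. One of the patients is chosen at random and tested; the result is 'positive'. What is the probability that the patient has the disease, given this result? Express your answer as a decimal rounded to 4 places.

Write H for 'the patient has the disease'. Prior odds H:¬H = 0.1/0.9 = 0.11111. For the 'positive' outcome, the likelihood ratio is 0.9/0.11 = 8.1818.
Posterior odds = 0.11111 × 8.1818 = 0.90909, so P(H|E) = 0.90909/(1+0.90909) = 0.4762.

P(H | E) ≈ 0.4762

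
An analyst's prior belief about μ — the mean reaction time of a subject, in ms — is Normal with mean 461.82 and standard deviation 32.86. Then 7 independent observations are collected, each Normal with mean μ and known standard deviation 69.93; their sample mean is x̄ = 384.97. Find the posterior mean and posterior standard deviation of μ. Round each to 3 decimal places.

Prior precision 1/τ₀² = 1/32.86² = 0.00092611; data precision n/σ² = 7/69.93² = 0.00143143.
Posterior precision = 0.00092611 + 0.00143143 = 0.00235755, giving posterior SD = 1/√0.00235755 = 20.595.
Posterior mean = (0.00092611·461.82 + 0.00143143·384.97) / 0.00235755 = 415.159.

Posterior mean ≈ 415.159; posterior SD ≈ 20.595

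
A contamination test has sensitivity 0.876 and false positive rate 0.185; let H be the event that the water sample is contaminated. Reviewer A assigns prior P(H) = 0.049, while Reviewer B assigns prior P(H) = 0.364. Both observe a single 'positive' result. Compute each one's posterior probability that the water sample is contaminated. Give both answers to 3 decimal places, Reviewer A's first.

P('+'|H) = 0.876, P('+'|¬H) = 0.185.
Reviewer A: numerator 0.876·0.049 = 0.042924; evidence = 0.042924+0.185·0.951 = 0.21886; posterior = 0.196.
Reviewer B: numerator 0.876·0.364 = 0.31886; evidence = 0.31886+0.185·0.636 = 0.43652; posterior = 0.730.

Reviewer A: 0.196; Reviewer B: 0.730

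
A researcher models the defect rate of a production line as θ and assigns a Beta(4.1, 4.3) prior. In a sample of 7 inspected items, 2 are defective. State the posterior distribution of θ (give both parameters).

Observing 2 successes and 5 failures updates Beta(4.1, 4.3) by adding the success and failure counts to the two shape parameters: α = 4.1+2 = 6.1, β = 4.3+5 = 9.3.

Posterior: Beta(6.1, 9.3)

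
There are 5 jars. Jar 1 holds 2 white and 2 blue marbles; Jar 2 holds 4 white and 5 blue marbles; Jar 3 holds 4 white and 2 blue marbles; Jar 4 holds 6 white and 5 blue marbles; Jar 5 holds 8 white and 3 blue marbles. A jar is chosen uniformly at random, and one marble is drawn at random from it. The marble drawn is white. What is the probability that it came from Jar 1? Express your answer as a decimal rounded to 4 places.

P(white|Jar 1) = 0.5; P(white|Jar 2) = 0.4444; P(white|Jar 3) = 0.6667; P(white|Jar 4) = 0.5455; P(white|Jar 5) = 0.7273.
Prior × likelihood for each source: 0.2·0.5=0.1000, 0.2·0.4444=0.08889, 0.2·0.6667=0.1333, 0.2·0.5455=0.1091, 0.2·0.7273=0.1455. Summing gives P(white) = 0.57677.
P(Jar 1 | white) = 0.1000 / 0.57677 = 0.1734.

Posterior probability ≈ 0.1734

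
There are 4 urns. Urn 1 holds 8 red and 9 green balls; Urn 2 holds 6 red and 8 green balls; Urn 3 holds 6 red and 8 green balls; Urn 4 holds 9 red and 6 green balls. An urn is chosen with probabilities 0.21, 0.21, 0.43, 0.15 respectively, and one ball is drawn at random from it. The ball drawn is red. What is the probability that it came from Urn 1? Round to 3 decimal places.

P(red|Urn 1) = 0.4706; P(red|Urn 2) = 0.4286; P(red|Urn 3) = 0.4286; P(red|Urn 4) = 0.6.
Prior × likelihood for each source: 0.21·0.4706=0.09882, 0.21·0.4286=0.09000, 0.43·0.4286=0.1843, 0.15·0.6=0.09000. Summing gives P(red) = 0.46311.
P(Urn 1 | red) = 0.09882 / 0.46311 = 0.213.

Posterior probability ≈ 0.213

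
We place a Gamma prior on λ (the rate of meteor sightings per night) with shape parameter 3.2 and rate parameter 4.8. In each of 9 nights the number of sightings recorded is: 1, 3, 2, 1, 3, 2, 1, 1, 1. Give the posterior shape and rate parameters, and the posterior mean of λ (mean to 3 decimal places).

Total count ∑xᵢ = 15 over n = 9 nights.
Gamma is conjugate to the Poisson likelihood: posterior is Gamma(shape = 3.2+15 = 18.2, rate = 4.8+9 = 13.8).
E[λ | data] = 18.2/13.8 = 1.319.

Posterior: Gamma(shape=18.2, rate=13.8); mean ≈ 1.319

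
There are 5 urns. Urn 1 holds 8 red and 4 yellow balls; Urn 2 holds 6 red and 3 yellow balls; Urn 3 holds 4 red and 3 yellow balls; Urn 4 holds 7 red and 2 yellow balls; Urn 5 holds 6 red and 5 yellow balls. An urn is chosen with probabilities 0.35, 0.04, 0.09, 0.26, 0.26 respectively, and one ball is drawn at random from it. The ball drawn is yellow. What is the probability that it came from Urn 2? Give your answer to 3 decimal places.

Tabulate prior·likelihood by source: [1] prior 0.35, lik 0.3333, product 0.1167; [2] prior 0.04, lik 0.3333, product 0.01333; [3] prior 0.09, lik 0.4286, product 0.03857; [4] prior 0.26, lik 0.2222, product 0.05778; [5] prior 0.26, lik 0.4545, product 0.1182.
Normalizing constant = 0.34453; the posterior for Urn 2 is its product over the sum, 0.01333/0.34453 = 0.039.

Posterior probability ≈ 0.039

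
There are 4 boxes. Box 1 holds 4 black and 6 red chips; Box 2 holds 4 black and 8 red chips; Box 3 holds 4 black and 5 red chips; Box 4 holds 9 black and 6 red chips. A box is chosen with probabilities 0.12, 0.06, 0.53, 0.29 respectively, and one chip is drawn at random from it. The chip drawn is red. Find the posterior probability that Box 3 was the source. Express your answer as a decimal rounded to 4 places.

Tabulate prior·likelihood by source: [1] prior 0.12, lik 0.6, product 0.07200; [2] prior 0.06, lik 0.6667, product 0.04000; [3] prior 0.53, lik 0.5556, product 0.2944; [4] prior 0.29, lik 0.4, product 0.1160.
Normalizing constant = 0.52244; the posterior for Box 3 is its product over the sum, 0.2944/0.52244 = 0.5636.

Posterior probability ≈ 0.5636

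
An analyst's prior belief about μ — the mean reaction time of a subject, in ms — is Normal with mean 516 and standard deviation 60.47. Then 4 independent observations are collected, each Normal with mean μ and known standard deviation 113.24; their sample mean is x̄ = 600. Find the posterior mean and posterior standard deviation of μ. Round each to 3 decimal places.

Posterior mean ≈ 560.759; posterior SD ≈ 41.330

With known σ, the Normal prior is conjugate. Weight on the data is w = (n/σ²)/(n/σ² + 1/τ₀²) = 0.00031193/(0.00031193+0.00027348) = 0.53285.
Posterior mean = w·x̄ + (1−w)·μ₀ = 0.53285·600 + 0.46715·516 = 560.759. Posterior variance = 1/(0.00031193+0.00027348) = 1708.21, so SD = 41.330.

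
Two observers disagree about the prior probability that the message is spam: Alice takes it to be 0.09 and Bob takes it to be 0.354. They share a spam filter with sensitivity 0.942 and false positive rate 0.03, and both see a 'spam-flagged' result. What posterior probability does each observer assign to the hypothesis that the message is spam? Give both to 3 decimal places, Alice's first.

Alice: 0.756; Bob: 0.945

P('+'|H) = 0.942, P('+'|¬H) = 0.03.
Alice: numerator 0.942·0.09 = 0.084780; evidence = 0.084780+0.03·0.91 = 0.11208; posterior = 0.756.
Bob: numerator 0.942·0.354 = 0.33347; evidence = 0.33347+0.03·0.646 = 0.35285; posterior = 0.945.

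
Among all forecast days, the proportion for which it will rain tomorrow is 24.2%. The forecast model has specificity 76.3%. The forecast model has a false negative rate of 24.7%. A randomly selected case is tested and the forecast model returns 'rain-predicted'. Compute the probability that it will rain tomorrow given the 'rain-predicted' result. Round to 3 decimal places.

P(H | E) ≈ 0.504

Write H for 'it will rain tomorrow'. Prior odds H:¬H = 0.242/0.758 = 0.31926. For the 'rain-predicted' outcome, the likelihood ratio is 0.753/0.237 = 3.1772.
Posterior odds = 0.31926 × 3.1772 = 1.0144, so P(H|E) = 1.0144/(1+1.0144) = 0.504.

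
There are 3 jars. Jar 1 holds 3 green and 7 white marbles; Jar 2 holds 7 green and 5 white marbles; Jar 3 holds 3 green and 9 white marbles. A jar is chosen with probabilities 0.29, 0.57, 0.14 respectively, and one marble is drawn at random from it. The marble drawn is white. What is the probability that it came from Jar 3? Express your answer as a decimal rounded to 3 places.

P(white|Jar 1) = 0.7; P(white|Jar 2) = 0.4167; P(white|Jar 3) = 0.75.
Prior × likelihood for each source: 0.29·0.7=0.2030, 0.57·0.4167=0.2375, 0.14·0.75=0.1050. Summing gives P(white) = 0.54550.
P(Jar 3 | white) = 0.1050 / 0.54550 = 0.192.

Posterior probability ≈ 0.192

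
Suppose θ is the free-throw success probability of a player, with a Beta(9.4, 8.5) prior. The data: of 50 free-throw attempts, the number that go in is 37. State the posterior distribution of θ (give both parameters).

The binomial likelihood is conjugate to the Beta prior: with 37 successes and 13 failures, the posterior is Beta(9.4+37, 8.5+13) = Beta(46.4, 21.5).

Posterior: Beta(46.4, 21.5)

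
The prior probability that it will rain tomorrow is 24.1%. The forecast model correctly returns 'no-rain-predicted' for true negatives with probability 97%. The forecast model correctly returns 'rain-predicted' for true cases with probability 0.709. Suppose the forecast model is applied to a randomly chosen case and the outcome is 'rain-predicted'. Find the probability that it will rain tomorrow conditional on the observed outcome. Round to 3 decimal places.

P(H | E) ≈ 0.882

Write H for 'it will rain tomorrow'. Prior odds H:¬H = 0.241/0.759 = 0.31752. For the 'rain-predicted' outcome, the likelihood ratio is 0.709/0.03 = 23.633.
Posterior odds = 0.31752 × 23.633 = 7.5041, so P(H|E) = 7.5041/(1+7.5041) = 0.882.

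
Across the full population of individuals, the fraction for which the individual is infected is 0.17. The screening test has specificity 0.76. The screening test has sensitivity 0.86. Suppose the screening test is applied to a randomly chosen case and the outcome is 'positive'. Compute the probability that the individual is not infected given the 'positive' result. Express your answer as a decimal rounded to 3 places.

Write H for 'the individual is infected'. Prior odds H:¬H = 0.17/0.83 = 0.20482. For the 'positive' outcome, the likelihood ratio is 0.86/0.24 = 3.5833.
Posterior odds = 0.20482 × 3.5833 = 0.73394, so P(H|E) = 0.73394/(1+0.73394) = 0.423. Then P(¬H|E) = 1 − 0.423 = 0.577.

P(¬H | E) ≈ 0.577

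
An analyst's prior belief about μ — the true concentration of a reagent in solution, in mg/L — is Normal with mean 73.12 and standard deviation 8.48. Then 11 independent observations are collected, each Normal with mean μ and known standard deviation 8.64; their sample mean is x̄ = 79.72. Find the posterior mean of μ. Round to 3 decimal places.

Posterior mean ≈ 79.151

Prior precision 1/τ₀² = 1/8.48² = 0.0139062; data precision n/σ² = 11/8.64² = 0.147355.
Posterior precision = 0.0139062 + 0.147355 = 0.161261.
Posterior mean = (0.0139062·73.12 + 0.147355·79.72) / 0.161261 = 79.151.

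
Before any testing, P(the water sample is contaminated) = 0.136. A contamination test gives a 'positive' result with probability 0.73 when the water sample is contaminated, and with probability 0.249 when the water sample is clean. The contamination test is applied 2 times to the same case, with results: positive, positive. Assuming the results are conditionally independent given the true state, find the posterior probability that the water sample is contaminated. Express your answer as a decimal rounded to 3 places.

Let H be the event that the water sample is contaminated; start with P(H) = 0.136. P('positive'|H) = 0.73, P('positive'|¬H) = 0.249.
Update on result 1 ('positive'): P(H) ← 0.73·0.1360 / (0.73·0.1360 + 0.249·0.8640) = 0.099280/0.31442 = 0.3158.
Update on result 2 ('positive'): P(H) ← 0.73·0.3158 / (0.73·0.3158 + 0.249·0.6842) = 0.23050/0.40088 = 0.5750.

Posterior P(H) ≈ 0.575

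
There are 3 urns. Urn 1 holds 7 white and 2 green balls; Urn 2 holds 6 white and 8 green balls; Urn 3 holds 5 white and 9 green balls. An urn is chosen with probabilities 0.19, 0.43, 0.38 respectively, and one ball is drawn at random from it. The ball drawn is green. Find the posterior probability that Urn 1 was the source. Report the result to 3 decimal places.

Posterior probability ≈ 0.079

P(green|Urn 1) = 0.2222; P(green|Urn 2) = 0.5714; P(green|Urn 3) = 0.6429.
Prior × likelihood for each source: 0.19·0.2222=0.04222, 0.43·0.5714=0.2457, 0.38·0.6429=0.2443. Summing gives P(green) = 0.53222.
P(Urn 1 | green) = 0.04222 / 0.53222 = 0.079.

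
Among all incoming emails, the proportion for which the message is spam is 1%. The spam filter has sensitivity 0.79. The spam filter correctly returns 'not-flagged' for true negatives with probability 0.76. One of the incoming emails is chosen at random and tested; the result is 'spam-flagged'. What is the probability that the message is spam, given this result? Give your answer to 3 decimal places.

Let H be the event that the message is spam. P(H) = 0.01, so P(¬H) = 0.99. With E the 'spam-flagged' result, P(E|H) = 0.79 and P(E|¬H) = 0.24.
P(E) = 0.79·0.01 + 0.24·0.99 = 0.0079000 + 0.23760 = 0.24550.
By Bayes' theorem, P(H|E) = 0.0079000 / 0.24550 = 0.032.

P(H | E) ≈ 0.032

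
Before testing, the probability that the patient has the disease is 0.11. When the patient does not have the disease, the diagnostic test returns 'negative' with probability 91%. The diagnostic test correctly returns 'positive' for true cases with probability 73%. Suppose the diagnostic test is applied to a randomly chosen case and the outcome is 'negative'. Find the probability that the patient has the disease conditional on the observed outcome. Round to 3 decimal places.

Let H be the event that the patient has the disease. P(H) = 0.11, so P(¬H) = 0.89. With E the 'negative' result, P(E|H) = 0.27 and P(E|¬H) = 0.91.
P(E) = 0.27·0.11 + 0.91·0.89 = 0.029700 + 0.80990 = 0.83960.
By Bayes' theorem, P(H|E) = 0.029700 / 0.83960 = 0.035.

P(H | E) ≈ 0.035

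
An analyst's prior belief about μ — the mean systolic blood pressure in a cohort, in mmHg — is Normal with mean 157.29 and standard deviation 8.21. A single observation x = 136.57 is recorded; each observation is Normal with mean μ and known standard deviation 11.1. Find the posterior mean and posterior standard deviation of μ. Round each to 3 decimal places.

Prior precision 1/τ₀² = 1/8.21² = 0.0148359; data precision n/σ² = 1/11.1² = 0.00811622.
Posterior precision = 0.0148359 + 0.00811622 = 0.0229521, giving posterior SD = 1/√0.0229521 = 6.601.
Posterior mean = (0.0148359·157.29 + 0.00811622·136.57) / 0.0229521 = 149.963.

Posterior mean ≈ 149.963; posterior SD ≈ 6.601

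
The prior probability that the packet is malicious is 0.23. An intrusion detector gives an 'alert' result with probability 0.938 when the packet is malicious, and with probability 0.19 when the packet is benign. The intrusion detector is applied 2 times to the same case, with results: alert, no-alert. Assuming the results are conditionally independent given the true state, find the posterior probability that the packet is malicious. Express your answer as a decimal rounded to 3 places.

Posterior P(H) ≈ 0.101

With H the event that the packet is malicious, the joint likelihood of the observed sequence is P(data|H) = 0.938·0.062 = 0.058156 and P(data|¬H) = 0.19·0.81 = 0.15390.
Bayes: P(H|data) = 0.23·0.058156 / (0.23·0.058156 + 0.77·0.15390) = 0.013376/0.13188 = 0.1014.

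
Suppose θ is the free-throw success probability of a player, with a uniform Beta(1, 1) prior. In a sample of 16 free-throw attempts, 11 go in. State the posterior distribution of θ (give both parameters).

The binomial likelihood is conjugate to the Beta prior: with 11 successes and 5 failures, the posterior is Beta(1+11, 1+5) = Beta(12, 6).

Posterior: Beta(12, 6)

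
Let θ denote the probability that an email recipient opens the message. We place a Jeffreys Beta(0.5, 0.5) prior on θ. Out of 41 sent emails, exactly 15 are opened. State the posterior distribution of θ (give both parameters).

Posterior: Beta(15.5, 26.5)

The binomial likelihood is conjugate to the Beta prior: with 15 successes and 26 failures, the posterior is Beta(0.5+15, 0.5+26) = Beta(15.5, 26.5).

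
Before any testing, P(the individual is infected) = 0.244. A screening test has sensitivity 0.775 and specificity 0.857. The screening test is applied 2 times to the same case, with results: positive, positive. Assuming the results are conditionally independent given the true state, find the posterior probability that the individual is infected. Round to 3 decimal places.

Let H be the event that the individual is infected; start with P(H) = 0.244. P('positive'|H) = 0.775, P('positive'|¬H) = 0.143.
Update on result 1 ('positive'): P(H) ← 0.775·0.2440 / (0.775·0.2440 + 0.143·0.7560) = 0.18910/0.29721 = 0.6363.
Update on result 2 ('positive'): P(H) ← 0.775·0.6363 / (0.775·0.6363 + 0.143·0.3637) = 0.49310/0.54511 = 0.9046.

Posterior P(H) ≈ 0.905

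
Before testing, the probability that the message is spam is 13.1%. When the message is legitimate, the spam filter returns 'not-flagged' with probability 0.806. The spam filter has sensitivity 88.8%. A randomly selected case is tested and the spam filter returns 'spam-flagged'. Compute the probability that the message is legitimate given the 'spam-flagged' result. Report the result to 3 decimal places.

P(¬H | E) ≈ 0.592

Write H for 'the message is spam'. Prior odds H:¬H = 0.131/0.869 = 0.15075. For the 'spam-flagged' outcome, the likelihood ratio is 0.888/0.194 = 4.5773.
Posterior odds = 0.15075 × 4.5773 = 0.69002, so P(H|E) = 0.69002/(1+0.69002) = 0.408. Then P(¬H|E) = 1 − 0.408 = 0.592.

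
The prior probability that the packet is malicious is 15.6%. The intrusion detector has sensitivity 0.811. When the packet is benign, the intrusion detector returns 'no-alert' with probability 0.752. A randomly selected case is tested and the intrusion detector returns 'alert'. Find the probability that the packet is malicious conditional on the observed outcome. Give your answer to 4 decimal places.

Let H be the event that the packet is malicious. P(H) = 0.156, so P(¬H) = 0.844. With E the 'alert' result, P(E|H) = 0.811 and P(E|¬H) = 0.248.
P(E) = 0.811·0.156 + 0.248·0.844 = 0.12652 + 0.20931 = 0.33583.
By Bayes' theorem, P(H|E) = 0.12652 / 0.33583 = 0.3767.

P(H | E) ≈ 0.3767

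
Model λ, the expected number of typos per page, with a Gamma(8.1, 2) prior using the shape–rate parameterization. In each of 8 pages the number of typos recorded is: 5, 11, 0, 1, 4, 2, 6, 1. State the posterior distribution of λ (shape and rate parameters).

Total count ∑xᵢ = 30 over n = 8 pages.
Gamma is conjugate to the Poisson likelihood: posterior is Gamma(shape = 8.1+30 = 38.1, rate = 2+8 = 10).

Posterior: Gamma(shape=38.1, rate=10)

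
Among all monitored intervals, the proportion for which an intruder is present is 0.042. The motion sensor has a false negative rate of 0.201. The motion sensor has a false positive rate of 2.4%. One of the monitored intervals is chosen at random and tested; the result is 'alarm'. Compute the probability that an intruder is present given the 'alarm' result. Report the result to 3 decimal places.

P(H | E) ≈ 0.593

Write H for 'an intruder is present'. Prior odds H:¬H = 0.042/0.958 = 0.043841. For the 'alarm' outcome, the likelihood ratio is 0.799/0.024 = 33.292.
Posterior odds = 0.043841 × 33.292 = 1.4596, so P(H|E) = 1.4596/(1+1.4596) = 0.593.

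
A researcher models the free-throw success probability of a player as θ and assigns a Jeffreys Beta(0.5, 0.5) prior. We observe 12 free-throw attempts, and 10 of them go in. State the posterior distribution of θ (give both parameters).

Posterior: Beta(10.5, 2.5)

The binomial likelihood is conjugate to the Beta prior: with 10 successes and 2 failures, the posterior is Beta(0.5+10, 0.5+2) = Beta(10.5, 2.5).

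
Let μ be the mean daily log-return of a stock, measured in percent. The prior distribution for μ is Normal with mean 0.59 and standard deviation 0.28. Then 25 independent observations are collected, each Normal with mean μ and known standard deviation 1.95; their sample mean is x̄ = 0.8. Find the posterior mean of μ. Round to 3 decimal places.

Prior precision 1/τ₀² = 1/0.28² = 12.7551; data precision n/σ² = 25/1.95² = 6.57462.
Posterior precision = 12.7551 + 6.57462 = 19.3297.
Posterior mean = (12.7551·0.59 + 6.57462·0.8) / 19.3297 = 0.661.

Posterior mean ≈ 0.661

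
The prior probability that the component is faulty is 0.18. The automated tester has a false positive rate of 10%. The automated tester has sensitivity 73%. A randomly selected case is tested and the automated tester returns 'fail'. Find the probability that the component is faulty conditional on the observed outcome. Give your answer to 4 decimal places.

P(H | E) ≈ 0.6157

Let H be the event that the component is faulty. P(H) = 0.18, so P(¬H) = 0.82. With E the 'fail' result, P(E|H) = 0.73 and P(E|¬H) = 0.1.
P(E) = 0.73·0.18 + 0.1·0.82 = 0.13140 + 0.082000 = 0.21340.
By Bayes' theorem, P(H|E) = 0.13140 / 0.21340 = 0.6157.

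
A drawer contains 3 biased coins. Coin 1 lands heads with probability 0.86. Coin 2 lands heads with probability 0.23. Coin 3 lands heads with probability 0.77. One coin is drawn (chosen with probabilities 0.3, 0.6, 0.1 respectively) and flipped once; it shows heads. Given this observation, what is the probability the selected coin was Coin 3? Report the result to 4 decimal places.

P(heads|C1) = 0.86; P(heads|C2) = 0.23; P(heads|C3) = 0.77.
Prior × likelihood for each source: 0.3·0.86=0.2580, 0.6·0.23=0.1380, 0.1·0.77=0.07700. Summing gives P(heads) = 0.47300.
P(Coin 3 | heads) = 0.07700 / 0.47300 = 0.1628.

Posterior probability ≈ 0.1628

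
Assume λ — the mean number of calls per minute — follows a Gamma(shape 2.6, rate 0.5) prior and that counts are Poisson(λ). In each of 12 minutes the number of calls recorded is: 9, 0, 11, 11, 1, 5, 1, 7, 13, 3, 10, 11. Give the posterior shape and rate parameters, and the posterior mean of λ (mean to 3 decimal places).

Total count ∑xᵢ = 82 over n = 12 minutes.
Gamma is conjugate to the Poisson likelihood: posterior is Gamma(shape = 2.6+82 = 84.6, rate = 0.5+12 = 12.5).
E[λ | data] = 84.6/12.5 = 6.768.

Posterior: Gamma(shape=84.6, rate=12.5); mean ≈ 6.768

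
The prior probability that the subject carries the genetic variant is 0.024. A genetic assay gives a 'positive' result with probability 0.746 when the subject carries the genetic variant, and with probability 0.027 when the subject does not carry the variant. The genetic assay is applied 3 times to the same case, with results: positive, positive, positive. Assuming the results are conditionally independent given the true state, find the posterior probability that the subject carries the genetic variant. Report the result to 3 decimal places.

Posterior P(H) ≈ 0.998

Let H be the event that the subject carries the genetic variant; start with P(H) = 0.024. P('positive'|H) = 0.746, P('positive'|¬H) = 0.027.
Update on result 1 ('positive'): P(H) ← 0.746·0.0240 / (0.746·0.0240 + 0.027·0.9760) = 0.017904/0.044256 = 0.4046.
Update on result 2 ('positive'): P(H) ← 0.746·0.4046 / (0.746·0.4046 + 0.027·0.5954) = 0.30180/0.31788 = 0.9494.
Update on result 3 ('positive'): P(H) ← 0.746·0.9494 / (0.746·0.9494 + 0.027·0.0506) = 0.70827/0.70964 = 0.9981.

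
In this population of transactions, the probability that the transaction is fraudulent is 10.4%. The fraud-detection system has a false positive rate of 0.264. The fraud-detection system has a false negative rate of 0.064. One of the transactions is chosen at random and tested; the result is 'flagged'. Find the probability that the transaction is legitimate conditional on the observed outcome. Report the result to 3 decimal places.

P(¬H | E) ≈ 0.708

Let H be the event that the transaction is fraudulent. P(H) = 0.104, so P(¬H) = 0.896. With E the 'flagged' result, P(E|H) = 0.936 and P(E|¬H) = 0.264.
P(E) = 0.936·0.104 + 0.264·0.896 = 0.097344 + 0.23654 = 0.33389.
By Bayes' theorem, P(H|E) = 0.097344 / 0.33389 = 0.292. Hence P(¬H|E) = 1 − 0.292 = 0.708.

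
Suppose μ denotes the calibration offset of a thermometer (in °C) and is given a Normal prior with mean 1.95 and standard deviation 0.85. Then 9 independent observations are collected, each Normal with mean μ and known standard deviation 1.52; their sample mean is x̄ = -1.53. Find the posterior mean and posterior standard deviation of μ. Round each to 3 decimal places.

Posterior mean ≈ -0.618; posterior SD ≈ 0.435

With known σ, the Normal prior is conjugate. Weight on the data is w = (n/σ²)/(n/σ² + 1/τ₀²) = 3.89543/(3.89543+1.38408) = 0.73784.
Posterior mean = w·x̄ + (1−w)·μ₀ = 0.73784·-1.53 + 0.26216·1.95 = -0.618. Posterior variance = 1/(3.89543+1.38408) = 0.189411, so SD = 0.435.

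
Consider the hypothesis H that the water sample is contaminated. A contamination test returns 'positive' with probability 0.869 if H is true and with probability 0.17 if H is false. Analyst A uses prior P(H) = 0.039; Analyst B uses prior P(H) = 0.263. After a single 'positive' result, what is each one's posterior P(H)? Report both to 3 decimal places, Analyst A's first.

The likelihood ratio for a 'positive' result is 0.869/0.17 = 5.1118.
Analyst A: prior odds 0.039/0.961 = 0.040583; posterior odds 0.20745; posterior probability 0.172.
Analyst B: prior odds 0.263/0.737 = 0.35685; posterior odds 1.8241; posterior probability 0.646.

Analyst A: 0.172; Analyst B: 0.646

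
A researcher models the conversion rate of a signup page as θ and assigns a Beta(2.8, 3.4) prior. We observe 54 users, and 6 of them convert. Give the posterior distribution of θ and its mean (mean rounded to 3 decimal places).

Posterior: Beta(8.8, 51.4); mean ≈ 0.146

Observing 6 successes and 48 failures updates Beta(2.8, 3.4) by adding the success and failure counts to the two shape parameters: α = 2.8+6 = 8.8, β = 3.4+48 = 51.4.
E[θ | data] = 8.8/(8.8+51.4) = 0.146.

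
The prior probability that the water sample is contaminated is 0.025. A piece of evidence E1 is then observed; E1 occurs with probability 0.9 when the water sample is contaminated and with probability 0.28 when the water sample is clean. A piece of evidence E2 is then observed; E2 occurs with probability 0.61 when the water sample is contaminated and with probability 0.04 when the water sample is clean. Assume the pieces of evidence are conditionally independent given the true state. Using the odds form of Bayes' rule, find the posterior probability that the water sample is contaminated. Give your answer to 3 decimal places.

Prior odds = 0.025/(1−0.025) = 0.025641.
Likelihood ratio for E1 = 0.9/0.28 = 3.2143.
Likelihood ratio for E2 = 0.61/0.04 = 15.250.
Posterior odds = prior odds × LR₁ × LR₂ = 1.2569.
Posterior probability = odds/(1+odds) = 1.2569/2.2569 = 0.557.

Posterior probability ≈ 0.557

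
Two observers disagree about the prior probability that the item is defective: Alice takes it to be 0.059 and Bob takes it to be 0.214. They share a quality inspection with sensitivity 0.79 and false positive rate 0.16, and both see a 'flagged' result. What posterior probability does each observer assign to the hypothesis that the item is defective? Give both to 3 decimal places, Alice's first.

The likelihood ratio for a 'flagged' result is 0.79/0.16 = 4.9375.
Alice: prior odds 0.059/0.941 = 0.062699; posterior odds 0.30958; posterior probability 0.236.
Bob: prior odds 0.214/0.786 = 0.27226; posterior odds 1.3443; posterior probability 0.573.

Alice: 0.236; Bob: 0.573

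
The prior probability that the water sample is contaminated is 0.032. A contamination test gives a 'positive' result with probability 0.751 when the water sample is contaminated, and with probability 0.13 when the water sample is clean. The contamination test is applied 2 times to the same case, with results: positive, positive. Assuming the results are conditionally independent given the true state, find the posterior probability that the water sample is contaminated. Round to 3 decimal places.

Posterior P(H) ≈ 0.525

Let H be the event that the water sample is contaminated; start with P(H) = 0.032. P('positive'|H) = 0.751, P('positive'|¬H) = 0.13.
Update on result 1 ('positive'): P(H) ← 0.751·0.0320 / (0.751·0.0320 + 0.13·0.9680) = 0.024032/0.14987 = 0.1604.
Update on result 2 ('positive'): P(H) ← 0.751·0.1604 / (0.751·0.1604 + 0.13·0.8396) = 0.12042/0.22958 = 0.5245.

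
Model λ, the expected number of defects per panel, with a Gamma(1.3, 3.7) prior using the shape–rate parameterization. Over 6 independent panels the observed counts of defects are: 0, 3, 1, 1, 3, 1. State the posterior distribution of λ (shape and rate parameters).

The Poisson likelihood adds the total count to the shape and the number of exposure periods to the rate. Here ∑xᵢ = 9 and n = 6, so shape 1.3→10.3 and rate 3.7→9.7.

Posterior: Gamma(shape=10.3, rate=9.7)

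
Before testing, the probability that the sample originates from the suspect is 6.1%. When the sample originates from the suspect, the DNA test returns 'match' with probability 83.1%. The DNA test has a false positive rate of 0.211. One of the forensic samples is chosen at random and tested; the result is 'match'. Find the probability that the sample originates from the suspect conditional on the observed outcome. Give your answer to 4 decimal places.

P(H | E) ≈ 0.2037

Write H for 'the sample originates from the suspect'. Prior odds H:¬H = 0.061/0.939 = 0.064963. For the 'match' outcome, the likelihood ratio is 0.831/0.211 = 3.9384.
Posterior odds = 0.064963 × 3.9384 = 0.25585, so P(H|E) = 0.25585/(1+0.25585) = 0.2037.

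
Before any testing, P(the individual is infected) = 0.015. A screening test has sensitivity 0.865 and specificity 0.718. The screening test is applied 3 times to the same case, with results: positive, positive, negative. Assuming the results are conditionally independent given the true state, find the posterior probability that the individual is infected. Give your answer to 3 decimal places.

Posterior P(H) ≈ 0.026

With H the event that the individual is infected, the joint likelihood of the observed sequence is P(data|H) = 0.865·0.865·0.135 = 0.10101 and P(data|¬H) = 0.282·0.282·0.718 = 0.057098.
Bayes: P(H|data) = 0.015·0.10101 / (0.015·0.10101 + 0.985·0.057098) = 0.0015152/0.057757 = 0.0262.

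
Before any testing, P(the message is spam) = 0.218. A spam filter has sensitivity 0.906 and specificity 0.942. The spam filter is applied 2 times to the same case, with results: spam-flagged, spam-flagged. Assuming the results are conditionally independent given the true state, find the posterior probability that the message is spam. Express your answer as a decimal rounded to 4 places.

Let H be the event that the message is spam; start with P(H) = 0.218. P('spam-flagged'|H) = 0.906, P('spam-flagged'|¬H) = 0.058.
Update on result 1 ('spam-flagged'): P(H) ← 0.906·0.2180 / (0.906·0.2180 + 0.058·0.7820) = 0.19751/0.24286 = 0.8132.
Update on result 2 ('spam-flagged'): P(H) ← 0.906·0.8132 / (0.906·0.8132 + 0.058·0.1868) = 0.73680/0.74763 = 0.9855.

Posterior P(H) ≈ 0.9855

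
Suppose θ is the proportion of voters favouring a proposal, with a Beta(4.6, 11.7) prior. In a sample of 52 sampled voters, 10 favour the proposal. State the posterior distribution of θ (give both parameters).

Posterior: Beta(14.6, 53.7)

Observing 10 successes and 42 failures updates Beta(4.6, 11.7) by adding the success and failure counts to the two shape parameters: α = 4.6+10 = 14.6, β = 11.7+42 = 53.7.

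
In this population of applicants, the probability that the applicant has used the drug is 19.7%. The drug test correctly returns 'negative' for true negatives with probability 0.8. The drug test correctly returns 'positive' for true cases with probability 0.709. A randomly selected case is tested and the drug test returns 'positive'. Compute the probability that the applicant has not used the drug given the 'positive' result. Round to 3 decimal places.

P(¬H | E) ≈ 0.535

Write H for 'the applicant has used the drug'. Prior odds H:¬H = 0.197/0.803 = 0.24533. For the 'positive' outcome, the likelihood ratio is 0.709/0.2 = 3.5450.
Posterior odds = 0.24533 × 3.5450 = 0.86969, so P(H|E) = 0.86969/(1+0.86969) = 0.465. Then P(¬H|E) = 1 − 0.465 = 0.535.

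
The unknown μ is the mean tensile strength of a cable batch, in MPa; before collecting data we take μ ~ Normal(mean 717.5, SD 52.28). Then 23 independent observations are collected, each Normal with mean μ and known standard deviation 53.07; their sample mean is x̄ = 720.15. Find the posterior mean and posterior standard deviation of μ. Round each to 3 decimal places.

With known σ, the Normal prior is conjugate. Weight on the data is w = (n/σ²)/(n/σ² + 1/τ₀²) = 0.00816638/(0.00816638+0.00036587) = 0.95712.
Posterior mean = w·x̄ + (1−w)·μ₀ = 0.95712·720.15 + 0.042881·717.5 = 720.036. Posterior variance = 1/(0.00816638+0.00036587) = 117.202, so SD = 10.826.

Posterior mean ≈ 720.036; posterior SD ≈ 10.826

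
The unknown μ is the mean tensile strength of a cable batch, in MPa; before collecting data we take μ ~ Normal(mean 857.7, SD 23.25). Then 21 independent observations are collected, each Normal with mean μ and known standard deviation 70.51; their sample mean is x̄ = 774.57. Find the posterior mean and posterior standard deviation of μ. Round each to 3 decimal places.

Posterior mean ≈ 799.889; posterior SD ≈ 12.831

With known σ, the Normal prior is conjugate. Weight on the data is w = (n/σ²)/(n/σ² + 1/τ₀²) = 0.00422394/(0.00422394+0.00184992) = 0.69543.
Posterior mean = w·x̄ + (1−w)·μ₀ = 0.69543·774.57 + 0.30457·857.7 = 799.889. Posterior variance = 1/(0.00422394+0.00184992) = 164.640, so SD = 12.831.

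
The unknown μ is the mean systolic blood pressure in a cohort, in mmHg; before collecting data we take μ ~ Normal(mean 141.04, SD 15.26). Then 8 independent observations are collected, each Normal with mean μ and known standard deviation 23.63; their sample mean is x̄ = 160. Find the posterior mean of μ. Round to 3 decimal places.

Prior precision 1/τ₀² = 1/15.26² = 0.00429429; data precision n/σ² = 8/23.63² = 0.0143272.
Posterior precision = 0.00429429 + 0.0143272 = 0.0186215.
Posterior mean = (0.00429429·141.04 + 0.0143272·160) / 0.0186215 = 155.628.

Posterior mean ≈ 155.628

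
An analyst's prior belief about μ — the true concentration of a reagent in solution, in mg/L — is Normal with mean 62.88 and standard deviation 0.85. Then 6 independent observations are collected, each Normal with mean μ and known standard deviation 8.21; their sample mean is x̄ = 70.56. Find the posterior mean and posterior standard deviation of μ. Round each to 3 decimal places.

Prior precision 1/τ₀² = 1/0.85² = 1.38408; data precision n/σ² = 6/8.21² = 0.0890154.
Posterior precision = 1.38408 + 0.0890154 = 1.47310, giving posterior SD = 1/√1.47310 = 0.824.
Posterior mean = (1.38408·62.88 + 0.0890154·70.56) / 1.47310 = 63.344.

Posterior mean ≈ 63.344; posterior SD ≈ 0.824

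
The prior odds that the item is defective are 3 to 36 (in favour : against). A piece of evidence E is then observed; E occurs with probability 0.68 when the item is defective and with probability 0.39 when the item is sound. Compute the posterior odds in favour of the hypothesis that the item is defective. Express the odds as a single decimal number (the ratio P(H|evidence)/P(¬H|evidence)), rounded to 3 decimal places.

Prior odds = 3/36 = 0.083333. In log-odds, ln(0.083333) = -2.4849.
Add log likelihood ratio: ln(1.7436) = 0.55595.
Posterior log-odds = -1.9290, so posterior odds = exp(-1.9290) = 0.14530.

Posterior odds ≈ 0.145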